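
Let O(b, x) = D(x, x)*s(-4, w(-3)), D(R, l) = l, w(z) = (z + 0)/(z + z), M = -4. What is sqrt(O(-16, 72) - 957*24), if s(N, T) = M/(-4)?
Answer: 12*I*sqrt(159) ≈ 151.31*I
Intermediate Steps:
w(z) = 1/2 (w(z) = z/((2*z)) = z*(1/(2*z)) = 1/2)
s(N, T) = 1 (s(N, T) = -4/(-4) = -4*(-1/4) = 1)
O(b, x) = x (O(b, x) = x*1 = x)
sqrt(O(-16, 72) - 957*24) = sqrt(72 - 957*24) = sqrt(72 - 22968) = sqrt(-22896) = 12*I*sqrt(159)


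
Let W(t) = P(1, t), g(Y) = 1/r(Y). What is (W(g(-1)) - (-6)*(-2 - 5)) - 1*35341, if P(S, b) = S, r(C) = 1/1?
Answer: -35382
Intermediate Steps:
r(C) = 1
g(Y) = 1 (g(Y) = 1/1 = 1)
W(t) = 1
(W(g(-1)) - (-6)*(-2 - 5)) - 1*35341 = (1 - (-6)*(-2 - 5)) - 1*35341 = (1 - (-6)*(-7)) - 35341 = (1 - 6*7) - 35341 = (1 - 42) - 35341 = -41 - 35341 = -35382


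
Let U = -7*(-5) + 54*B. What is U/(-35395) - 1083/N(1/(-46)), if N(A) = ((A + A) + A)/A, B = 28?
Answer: -12779142/35395 ≈ -361.04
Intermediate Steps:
U = 1547 (U = -7*(-5) + 54*28 = 35 + 1512 = 1547)
N(A) = 3 (N(A) = (2*A + A)/A = (3*A)/A = 3)
U/(-35395) - 1083/N(1/(-46)) = 1547/(-35395) - 1083/3 = 1547*(-1/35395) - 1083*⅓ = -1547/35395 - 361 = -12779142/35395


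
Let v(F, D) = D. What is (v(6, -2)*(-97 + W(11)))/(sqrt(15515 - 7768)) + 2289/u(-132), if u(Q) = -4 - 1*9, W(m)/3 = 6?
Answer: -2289/13 + 158*sqrt(7747)/7747 ≈ -174.28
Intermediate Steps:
W(m) = 18 (W(m) = 3*6 = 18)
u(Q) = -13 (u(Q) = -4 - 9 = -13)
(v(6, -2)*(-97 + W(11)))/(sqrt(15515 - 7768)) + 2289/u(-132) = (-2*(-97 + 18))/(sqrt(15515 - 7768)) + 2289/(-13) = (-2*(-79))/(sqrt(7747)) + 2289*(-1/13) = 158*(sqrt(7747)/7747) - 2289/13 = 158*sqrt(7747)/7747 - 2289/13 = -2289/13 + 158*sqrt(7747)/7747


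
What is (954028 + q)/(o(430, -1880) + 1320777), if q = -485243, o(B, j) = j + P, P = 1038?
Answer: 3233/9103 ≈ 0.35516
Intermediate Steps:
o(B, j) = 1038 + j (o(B, j) = j + 1038 = 1038 + j)
(954028 + q)/(o(430, -1880) + 1320777) = (954028 - 485243)/((1038 - 1880) + 1320777) = 468785/(-842 + 1320777) = 468785/1319935 = 468785*(1/1319935) = 3233/9103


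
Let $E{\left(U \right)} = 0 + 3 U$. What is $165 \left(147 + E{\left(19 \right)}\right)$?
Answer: $33660$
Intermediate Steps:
$E{\left(U \right)} = 3 U$
$165 \left(147 + E{\left(19 \right)}\right) = 165 \left(147 + 3 \cdot 19\right) = 165 \left(147 + 57\right) = 165 \cdot 204 = 33660$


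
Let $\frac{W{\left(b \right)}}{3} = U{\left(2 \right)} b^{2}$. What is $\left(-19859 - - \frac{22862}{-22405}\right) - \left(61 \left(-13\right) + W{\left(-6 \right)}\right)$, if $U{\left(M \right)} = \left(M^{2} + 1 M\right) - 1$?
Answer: $- \frac{439295292}{22405} \approx -19607.0$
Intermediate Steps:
$U{\left(M \right)} = -1 + M + M^{2}$ ($U{\left(M \right)} = \left(M^{2} + M\right) - 1 = \left(M + M^{2}\right) - 1 = -1 + M + M^{2}$)
$W{\left(b \right)} = 15 b^{2}$ ($W{\left(b \right)} = 3 \left(-1 + 2 + 2^{2}\right) b^{2} = 3 \left(-1 + 2 + 4\right) b^{2} = 3 \cdot 5 b^{2} = 15 b^{2}$)
$\left(-19859 - - \frac{22862}{-22405}\right) - \left(61 \left(-13\right) + W{\left(-6 \right)}\right) = \left(-19859 - - \frac{22862}{-22405}\right) - \left(61 \left(-13\right) + 15 \left(-6\right)^{2}\right) = \left(-19859 - \left(-22862\right) \left(- \frac{1}{22405}\right)\right) - \left(-793 + 15 \cdot 36\right) = \left(-19859 - \frac{22862}{22405}\right) - \left(-793 + 540\right) = \left(-19859 - \frac{22862}{22405}\right) - -253 = - \frac{444963757}{22405} + 253 = - \frac{439295292}{22405}$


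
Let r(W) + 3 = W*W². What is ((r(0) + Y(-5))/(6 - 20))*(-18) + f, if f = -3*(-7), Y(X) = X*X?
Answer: 345/7 ≈ 49.286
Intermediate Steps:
r(W) = -3 + W³ (r(W) = -3 + W*W² = -3 + W³)
Y(X) = X²
f = 21
((r(0) + Y(-5))/(6 - 20))*(-18) + f = (((-3 + 0³) + (-5)²)/(6 - 20))*(-18) + 21 = (((-3 + 0) + 25)/(-14))*(-18) + 21 = ((-3 + 25)*(-1/14))*(-18) + 21 = (22*(-1/14))*(-18) + 21 = -11/7*(-18) + 21 = 198/7 + 21 = 345/7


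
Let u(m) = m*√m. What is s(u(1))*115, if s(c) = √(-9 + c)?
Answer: 230*I*√2 ≈ 325.27*I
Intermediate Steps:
u(m) = m^(3/2)
s(u(1))*115 = √(-9 + 1^(3/2))*115 = √(-9 + 1)*115 = √(-8)*115 = (2*I*√2)*115 = 230*I*√2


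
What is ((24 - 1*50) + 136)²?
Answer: 12100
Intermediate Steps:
((24 - 1*50) + 136)² = ((24 - 50) + 136)² = (-26 + 136)² = 110² = 12100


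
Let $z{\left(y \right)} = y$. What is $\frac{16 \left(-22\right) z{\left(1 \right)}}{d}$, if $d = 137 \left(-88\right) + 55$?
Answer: $\frac{32}{1091} \approx 0.029331$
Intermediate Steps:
$d = -12001$ ($d = -12056 + 55 = -12001$)
$\frac{16 \left(-22\right) z{\left(1 \right)}}{d} = \frac{16 \left(-22\right) 1}{-12001} = \left(-352\right) 1 \left(- \frac{1}{12001}\right) = \left(-352\right) \left(- \frac{1}{12001}\right) = \frac{32}{1091}$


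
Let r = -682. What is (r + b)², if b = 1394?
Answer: 506944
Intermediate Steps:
(r + b)² = (-682 + 1394)² = 712² = 506944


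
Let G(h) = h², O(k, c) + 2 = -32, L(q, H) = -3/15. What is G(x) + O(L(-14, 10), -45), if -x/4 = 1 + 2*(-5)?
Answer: 1262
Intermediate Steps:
L(q, H) = -⅕ (L(q, H) = -3*1/15 = -⅕)
O(k, c) = -34 (O(k, c) = -2 - 32 = -34)
x = 36 (x = -4*(1 + 2*(-5)) = -4*(1 - 10) = -4*(-9) = 36)
G(x) + O(L(-14, 10), -45) = 36² - 34 = 1296 - 34 = 1262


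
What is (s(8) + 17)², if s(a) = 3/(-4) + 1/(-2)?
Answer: 3969/16 ≈ 248.06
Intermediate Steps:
s(a) = -5/4 (s(a) = 3*(-¼) + 1*(-½) = -¾ - ½ = -5/4)
(s(8) + 17)² = (-5/4 + 17)² = (63/4)² = 3969/16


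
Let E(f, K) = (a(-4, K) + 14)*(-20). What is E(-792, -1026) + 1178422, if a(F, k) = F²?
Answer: 1177822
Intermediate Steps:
E(f, K) = -600 (E(f, K) = ((-4)² + 14)*(-20) = (16 + 14)*(-20) = 30*(-20) = -600)
E(-792, -1026) + 1178422 = -600 + 1178422 = 1177822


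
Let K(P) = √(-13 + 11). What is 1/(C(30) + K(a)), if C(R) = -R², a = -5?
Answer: -450/405001 - I*√2/810002 ≈ -0.0011111 - 1.7459e-6*I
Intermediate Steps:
K(P) = I*√2 (K(P) = √(-2) = I*√2)
1/(C(30) + K(a)) = 1/(-1*30² + I*√2) = 1/(-1*900 + I*√2) = 1/(-900 + I*√2)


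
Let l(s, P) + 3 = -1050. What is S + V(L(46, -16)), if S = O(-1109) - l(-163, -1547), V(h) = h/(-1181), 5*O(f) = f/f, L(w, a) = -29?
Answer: 6219291/5905 ≈ 1053.2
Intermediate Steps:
O(f) = ⅕ (O(f) = (f/f)/5 = (⅕)*1 = ⅕)
l(s, P) = -1053 (l(s, P) = -3 - 1050 = -1053)
V(h) = -h/1181 (V(h) = h*(-1/1181) = -h/1181)
S = 5266/5 (S = ⅕ - 1*(-1053) = ⅕ + 1053 = 5266/5 ≈ 1053.2)
S + V(L(46, -16)) = 5266/5 - 1/1181*(-29) = 5266/5 + 29/1181 = 6219291/5905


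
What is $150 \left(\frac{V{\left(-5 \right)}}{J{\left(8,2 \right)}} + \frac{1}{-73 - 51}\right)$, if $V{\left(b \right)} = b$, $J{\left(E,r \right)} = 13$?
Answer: $- \frac{47475}{806} \approx -58.902$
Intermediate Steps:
$150 \left(\frac{V{\left(-5 \right)}}{J{\left(8,2 \right)}} + \frac{1}{-73 - 51}\right) = 150 \left(- \frac{5}{13} + \frac{1}{-73 - 51}\right) = 150 \left(- \frac{5}{13} + \frac{1}{-124}\right) = 150 \left(- \frac{5}{13} - \frac{1}{124}\right) = 150 \left(- \frac{633}{1612}\right) = - \frac{47475}{806}$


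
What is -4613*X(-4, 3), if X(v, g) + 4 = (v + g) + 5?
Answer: 0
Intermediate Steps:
X(v, g) = 1 + g + v (X(v, g) = -4 + ((v + g) + 5) = -4 + ((g + v) + 5) = -4 + (5 + g + v) = 1 + g + v)
-4613*X(-4, 3) = -4613*(1 + 3 - 4) = -4613*0 = 0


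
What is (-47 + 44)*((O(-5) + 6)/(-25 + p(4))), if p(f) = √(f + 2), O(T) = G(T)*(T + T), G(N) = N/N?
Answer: -300/619 - 12*√6/619 ≈ -0.53214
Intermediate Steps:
G(N) = 1
O(T) = 2*T (O(T) = 1*(T + T) = 1*(2*T) = 2*T)
p(f) = √(2 + f)
(-47 + 44)*((O(-5) + 6)/(-25 + p(4))) = (-47 + 44)*((2*(-5) + 6)/(-25 + √(2 + 4))) = -3*(-10 + 6)/(-25 + √6) = -(-12)/(-25 + √6) = 12/(-25 + √6)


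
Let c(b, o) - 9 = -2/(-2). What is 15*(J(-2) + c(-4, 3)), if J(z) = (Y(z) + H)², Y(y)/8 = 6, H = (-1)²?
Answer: 36165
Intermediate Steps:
H = 1
Y(y) = 48 (Y(y) = 8*6 = 48)
c(b, o) = 10 (c(b, o) = 9 - 2/(-2) = 9 - 2*(-½) = 9 + 1 = 10)
J(z) = 2401 (J(z) = (48 + 1)² = 49² = 2401)
15*(J(-2) + c(-4, 3)) = 15*(2401 + 10) = 15*2411 = 36165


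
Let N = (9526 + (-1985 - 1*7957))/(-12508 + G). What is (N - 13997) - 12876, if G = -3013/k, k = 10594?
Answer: -3561011126741/132512765 ≈ -26873.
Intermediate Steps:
G = -3013/10594 ≈ -0.28441
N = 4407104/132512765 (N = (9526 + (-1985 - 1*7957))/(-12508 - 3013/10594) = (9526 + (-1985 - 7957))/(-132512765/10594) = (9526 - 9942)*(-10594/132512765) = -416*(-10594/132512765) = 4407104/132512765 ≈ 0.033258)
(N - 13997) - 12876 = (4407104/132512765 - 13997) - 12876 = -1854776764601/132512765 - 12876 = -3561011126741/132512765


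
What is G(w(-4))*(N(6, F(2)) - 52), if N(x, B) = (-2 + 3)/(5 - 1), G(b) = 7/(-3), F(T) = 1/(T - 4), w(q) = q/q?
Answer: 483/4 ≈ 120.75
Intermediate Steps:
w(q) = 1
F(T) = 1/(-4 + T)
G(b) = -7/3 (G(b) = 7*(-⅓) = -7/3)
N(x, B) = ¼ (N(x, B) = 1/4 = 1*(¼) = ¼)
G(w(-4))*(N(6, F(2)) - 52) = -7*(¼ - 52)/3 = -7/3*(-207/4) = 483/4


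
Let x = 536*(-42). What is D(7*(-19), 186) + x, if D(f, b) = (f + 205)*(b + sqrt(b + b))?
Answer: -9120 + 144*sqrt(93) ≈ -7731.3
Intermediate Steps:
x = -22512
D(f, b) = (205 + f)*(b + sqrt(2)*sqrt(b)) (D(f, b) = (205 + f)*(b + sqrt(2*b)) = (205 + f)*(b + sqrt(2)*sqrt(b)))
D(7*(-19), 186) + x = (205*186 + 186*(7*(-19)) + 205*sqrt(2)*sqrt(186) + (7*(-19))*sqrt(2)*sqrt(186)) - 22512 = (38130 + 186*(-133) + 410*sqrt(93) - 133*sqrt(2)*sqrt(186)) - 22512 = (38130 - 24738 + 410*sqrt(93) - 266*sqrt(93)) - 22512 = (13392 + 144*sqrt(93)) - 22512 = -9120 + 144*sqrt(93)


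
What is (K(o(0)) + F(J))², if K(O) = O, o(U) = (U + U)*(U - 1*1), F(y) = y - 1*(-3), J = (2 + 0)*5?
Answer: 169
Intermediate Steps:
J = 10 (J = 2*5 = 10)
F(y) = 3 + y (F(y) = y + 3 = 3 + y)
o(U) = 2*U*(-1 + U) (o(U) = (2*U)*(U - 1) = (2*U)*(-1 + U) = 2*U*(-1 + U))
(K(o(0)) + F(J))² = (2*0*(-1 + 0) + (3 + 10))² = (2*0*(-1) + 13)² = (0 + 13)² = 13² = 169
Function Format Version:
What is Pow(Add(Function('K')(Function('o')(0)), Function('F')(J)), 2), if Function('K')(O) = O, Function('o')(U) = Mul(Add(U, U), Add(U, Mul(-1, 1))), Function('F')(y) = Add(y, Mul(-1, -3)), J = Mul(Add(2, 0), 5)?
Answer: 169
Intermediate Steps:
J = 10 (J = Mul(2, 5) = 10)
Function('F')(y) = Add(3, y) (Function('F')(y) = Add(y, 3) = Add(3, y))
Function('o')(U) = Mul(2, U, Add(-1, U)) (Function('o')(U) = Mul(Mul(2, U), Add(U, -1)) = Mul(Mul(2, U), Add(-1, U)) = Mul(2, U, Add(-1, U)))
Pow(Add(Function('K')(Function('o')(0)), Function('F')(J)), 2) = Pow(Add(Mul(2, 0, Add(-1, 0)), Add(3, 10)), 2) = Pow(Add(Mul(2, 0, -1), 13), 2) = Pow(Add(0, 13), 2) = Pow(13, 2) = 169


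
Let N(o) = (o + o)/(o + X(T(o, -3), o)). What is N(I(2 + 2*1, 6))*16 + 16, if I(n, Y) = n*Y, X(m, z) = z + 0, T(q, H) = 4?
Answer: 32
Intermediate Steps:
X(m, z) = z
I(n, Y) = Y*n
N(o) = 1 (N(o) = (o + o)/(o + o) = (2*o)/((2*o)) = (2*o)*(1/(2*o)) = 1)
N(I(2 + 2*1, 6))*16 + 16 = 1*16 + 16 = 16 + 16 = 32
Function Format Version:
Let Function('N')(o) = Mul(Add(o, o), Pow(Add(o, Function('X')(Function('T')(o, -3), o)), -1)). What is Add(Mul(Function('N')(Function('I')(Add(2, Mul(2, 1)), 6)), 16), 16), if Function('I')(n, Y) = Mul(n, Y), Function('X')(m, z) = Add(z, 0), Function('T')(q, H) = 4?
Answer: 32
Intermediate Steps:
Function('X')(m, z) = z
Function('I')(n, Y) = Mul(Y, n)
Function('N')(o) = 1 (Function('N')(o) = Mul(Add(o, o), Pow(Add(o, o), -1)) = Mul(Mul(2, o), Pow(Mul(2, o), -1)) = Mul(Mul(2, o), Mul(Rational(1, 2), Pow(o, -1))) = 1)
Add(Mul(Function('N')(Function('I')(Add(2, Mul(2, 1)), 6)), 16), 16) = Add(Mul(1, 16), 16) = Add(16, 16) = 32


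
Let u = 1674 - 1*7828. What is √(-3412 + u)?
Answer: I*√9566 ≈ 97.806*I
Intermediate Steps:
u = -6154 (u = 1674 - 7828 = -6154)
√(-3412 + u) = √(-3412 - 6154) = √(-9566) = I*√9566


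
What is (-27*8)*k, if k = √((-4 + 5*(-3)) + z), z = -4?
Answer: -216*I*√23 ≈ -1035.9*I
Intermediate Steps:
k = I*√23 (k = √((-4 + 5*(-3)) - 4) = √((-4 - 15) - 4) = √(-19 - 4) = √(-23) = I*√23 ≈ 4.7958*I)
(-27*8)*k = (-27*8)*(I*√23) = -216*I*√23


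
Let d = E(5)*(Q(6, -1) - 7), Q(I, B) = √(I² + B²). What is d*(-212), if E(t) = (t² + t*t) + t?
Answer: 81620 - 11660*√37 ≈ 10695.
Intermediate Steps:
E(t) = t + 2*t² (E(t) = (t² + t²) + t = 2*t² + t = t + 2*t²)
Q(I, B) = √(B² + I²)
d = -385 + 55*√37 (d = (5*(1 + 2*5))*(√((-1)² + 6²) - 7) = (5*(1 + 10))*(√(1 + 36) - 7) = (5*11)*(√37 - 7) = 55*(-7 + √37) = -385 + 55*√37 ≈ -50.448)
d*(-212) = (-385 + 55*√37)*(-212) = 81620 - 11660*√37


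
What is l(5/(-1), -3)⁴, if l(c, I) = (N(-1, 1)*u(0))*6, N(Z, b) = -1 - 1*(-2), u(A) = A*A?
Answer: 0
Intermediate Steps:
u(A) = A²
N(Z, b) = 1 (N(Z, b) = -1 + 2 = 1)
l(c, I) = 0 (l(c, I) = (1*0²)*6 = (1*0)*6 = 0*6 = 0)
l(5/(-1), -3)⁴ = 0⁴ = 0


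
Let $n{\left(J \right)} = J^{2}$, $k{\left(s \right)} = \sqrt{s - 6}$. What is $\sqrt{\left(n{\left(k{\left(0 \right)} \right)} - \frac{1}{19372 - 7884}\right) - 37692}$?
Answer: $\frac{5 i \sqrt{12437903230}}{2872} \approx 194.16 i$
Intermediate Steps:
$k{\left(s \right)} = \sqrt{-6 + s}$ ($k{\left(s \right)} = \sqrt{s - 6} = \sqrt{-6 + s}$)
$\sqrt{\left(n{\left(k{\left(0 \right)} \right)} - \frac{1}{19372 - 7884}\right) - 37692} = \sqrt{\left(\left(\sqrt{-6 + 0}\right)^{2} - \frac{1}{19372 - 7884}\right) - 37692} = \sqrt{\left(\left(\sqrt{-6}\right)^{2} - \frac{1}{11488}\right) - 37692} = \sqrt{\left(\left(i \sqrt{6}\right)^{2} - \frac{1}{11488}\right) - 37692} = \sqrt{\left(-6 - \frac{1}{11488}\right) - 37692} = \sqrt{- \frac{68929}{11488} - 37692} = \sqrt{- \frac{433074625}{11488}} = \frac{5 i \sqrt{12437903230}}{2872}$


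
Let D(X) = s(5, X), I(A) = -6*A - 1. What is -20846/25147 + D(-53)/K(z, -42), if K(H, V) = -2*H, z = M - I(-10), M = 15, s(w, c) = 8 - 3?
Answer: -1708713/2212936 ≈ -0.77215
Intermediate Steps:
s(w, c) = 5
I(A) = -1 - 6*A
z = -44 (z = 15 - (-1 - 6*(-10)) = 15 - (-1 + 60) = 15 - 1*59 = 15 - 59 = -44)
D(X) = 5
-20846/25147 + D(-53)/K(z, -42) = -20846/25147 + 5/((-2*(-44))) = -20846*1/25147 + 5/88 = -20846/25147 + 5*(1/88) = -20846/25147 + 5/88 = -1708713/2212936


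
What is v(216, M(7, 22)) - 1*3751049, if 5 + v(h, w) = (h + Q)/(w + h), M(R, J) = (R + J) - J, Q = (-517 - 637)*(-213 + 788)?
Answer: -837148376/223 ≈ -3.7540e+6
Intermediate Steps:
Q = -663550 (Q = -1154*575 = -663550)
M(R, J) = R (M(R, J) = (J + R) - J = R)
v(h, w) = -5 + (-663550 + h)/(h + w) (v(h, w) = -5 + (h - 663550)/(w + h) = -5 + (-663550 + h)/(h + w))
v(216, M(7, 22)) - 1*3751049 = (-663550 - 5*7 - 4*216)/(216 + 7) - 1*3751049 = (-663550 - 35 - 864)/223 - 3751049 = (1/223)*(-664449) - 3751049 = -664449/223 - 3751049 = -837148376/223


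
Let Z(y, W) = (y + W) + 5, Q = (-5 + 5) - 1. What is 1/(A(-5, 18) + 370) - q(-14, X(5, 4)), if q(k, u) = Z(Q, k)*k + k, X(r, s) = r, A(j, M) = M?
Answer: -48887/388 ≈ -126.00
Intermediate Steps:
Q = -1 (Q = 0 - 1 = -1)
Z(y, W) = 5 + W + y (Z(y, W) = (W + y) + 5 = 5 + W + y)
q(k, u) = k + k*(4 + k) (q(k, u) = (5 + k - 1)*k + k = (4 + k)*k + k = k*(4 + k) + k = k + k*(4 + k))
1/(A(-5, 18) + 370) - q(-14, X(5, 4)) = 1/(18 + 370) - (-14)*(5 - 14) = 1/388 - (-14)*(-9) = 1/388 - 1*126 = 1/388 - 126 = -48887/388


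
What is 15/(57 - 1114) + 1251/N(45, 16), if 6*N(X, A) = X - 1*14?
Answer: 7933377/32767 ≈ 242.11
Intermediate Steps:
N(X, A) = -7/3 + X/6 (N(X, A) = (X - 1*14)/6 = (X - 14)/6 = (-14 + X)/6 = -7/3 + X/6)
15/(57 - 1114) + 1251/N(45, 16) = 15/(57 - 1114) + 1251/(-7/3 + (⅙)*45) = 15/(-1057) + 1251/(-7/3 + 15/2) = 15*(-1/1057) + 1251/(31/6) = -15/1057 + 1251*(6/31) = -15/1057 + 7506/31 = 7933377/32767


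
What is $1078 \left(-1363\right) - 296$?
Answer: $-1469610$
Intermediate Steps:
$1078 \left(-1363\right) - 296 = -1469314 - 296 = -1469610$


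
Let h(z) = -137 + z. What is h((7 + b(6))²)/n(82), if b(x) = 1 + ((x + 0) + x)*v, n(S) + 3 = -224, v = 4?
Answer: -2999/227 ≈ -13.211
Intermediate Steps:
n(S) = -227 (n(S) = -3 - 224 = -227)
b(x) = 1 + 8*x (b(x) = 1 + ((x + 0) + x)*4 = 1 + (x + x)*4 = 1 + (2*x)*4 = 1 + 8*x)
h((7 + b(6))²)/n(82) = (-137 + (7 + (1 + 8*6))²)/(-227) = (-137 + (7 + (1 + 48))²)*(-1/227) = (-137 + (7 + 49)²)*(-1/227) = (-137 + 56²)*(-1/227) = (-137 + 3136)*(-1/227) = 2999*(-1/227) = -2999/227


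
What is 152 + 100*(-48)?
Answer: -4648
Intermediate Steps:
152 + 100*(-48) = 152 - 4800 = -4648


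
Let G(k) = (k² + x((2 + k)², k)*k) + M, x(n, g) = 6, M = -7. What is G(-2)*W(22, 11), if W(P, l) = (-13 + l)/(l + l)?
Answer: 15/11 ≈ 1.3636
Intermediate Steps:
W(P, l) = (-13 + l)/(2*l) (W(P, l) = (-13 + l)/((2*l)) = (-13 + l)*(1/(2*l)) = (-13 + l)/(2*l))
G(k) = -7 + k² + 6*k (G(k) = (k² + 6*k) - 7 = -7 + k² + 6*k)
G(-2)*W(22, 11) = (-7 + (-2)² + 6*(-2))*((½)*(-13 + 11)/11) = (-7 + 4 - 12)*((½)*(1/11)*(-2)) = -15*(-1/11) = 15/11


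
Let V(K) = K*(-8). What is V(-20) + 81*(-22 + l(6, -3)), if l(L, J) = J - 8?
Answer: -2513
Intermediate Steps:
l(L, J) = -8 + J
V(K) = -8*K
V(-20) + 81*(-22 + l(6, -3)) = -8*(-20) + 81*(-22 + (-8 - 3)) = 160 + 81*(-22 - 11) = 160 + 81*(-33) = 160 - 2673 = -2513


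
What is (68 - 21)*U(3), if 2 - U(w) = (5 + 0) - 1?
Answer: -94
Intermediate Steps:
U(w) = -2 (U(w) = 2 - ((5 + 0) - 1) = 2 - (5 - 1) = 2 - 1*4 = 2 - 4 = -2)
(68 - 21)*U(3) = (68 - 21)*(-2) = 47*(-2) = -94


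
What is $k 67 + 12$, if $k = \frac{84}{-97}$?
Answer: $- \frac{4464}{97} \approx -46.021$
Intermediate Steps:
$k = - \frac{84}{97}$ ($k = 84 \left(- \frac{1}{97}\right) = - \frac{84}{97} \approx -0.86598$)
$k 67 + 12 = \left(- \frac{84}{97}\right) 67 + 12 = - \frac{5628}{97} + 12 = - \frac{4464}{97}$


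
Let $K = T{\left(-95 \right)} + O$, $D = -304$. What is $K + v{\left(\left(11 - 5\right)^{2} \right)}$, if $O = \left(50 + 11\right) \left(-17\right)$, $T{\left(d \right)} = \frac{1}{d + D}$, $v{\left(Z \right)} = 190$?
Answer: $- \frac{337954}{399} \approx -847.0$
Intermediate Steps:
$T{\left(d \right)} = \frac{1}{-304 + d}$ ($T{\left(d \right)} = \frac{1}{d - 304} = \frac{1}{-304 + d}$)
$O = -1037$ ($O = 61 \left(-17\right) = -1037$)
$K = - \frac{413764}{399}$ ($K = \frac{1}{-304 - 95} - 1037 = \frac{1}{-399} - 1037 = - \frac{1}{399} - 1037 = - \frac{413764}{399} \approx -1037.0$)
$K + v{\left(\left(11 - 5\right)^{2} \right)} = - \frac{413764}{399} + 190 = - \frac{337954}{399}$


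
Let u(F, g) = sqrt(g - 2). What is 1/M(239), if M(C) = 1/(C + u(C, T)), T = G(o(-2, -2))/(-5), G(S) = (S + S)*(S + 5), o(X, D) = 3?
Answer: 239 + I*sqrt(290)/5 ≈ 239.0 + 3.4059*I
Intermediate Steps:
G(S) = 2*S*(5 + S) (G(S) = (2*S)*(5 + S) = 2*S*(5 + S))
T = -48/5 (T = (2*3*(5 + 3))/(-5) = (2*3*8)*(-1/5) = 48*(-1/5) = -48/5 ≈ -9.6000)
u(F, g) = sqrt(-2 + g)
M(C) = 1/(C + I*sqrt(290)/5) (M(C) = 1/(C + sqrt(-2 - 48/5)) = 1/(C + sqrt(-58/5)) = 1/(C + I*sqrt(290)/5))
1/M(239) = 1/(5/(5*239 + I*sqrt(290))) = 1/(5/(1195 + I*sqrt(290))) = 239 + I*sqrt(290)/5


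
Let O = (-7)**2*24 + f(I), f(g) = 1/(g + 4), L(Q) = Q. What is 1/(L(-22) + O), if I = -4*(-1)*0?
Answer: 4/4617 ≈ 0.00086636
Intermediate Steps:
I = 0 (I = 4*0 = 0)
f(g) = 1/(4 + g)
O = 4705/4 (O = (-7)**2*24 + 1/(4 + 0) = 49*24 + 1/4 = 1176 + 1/4 = 4705/4 ≈ 1176.3)
1/(L(-22) + O) = 1/(-22 + 4705/4) = 1/(4617/4) = 4/4617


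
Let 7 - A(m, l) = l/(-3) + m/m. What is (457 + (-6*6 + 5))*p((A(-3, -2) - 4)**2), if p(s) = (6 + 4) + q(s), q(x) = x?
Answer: 15052/3 ≈ 5017.3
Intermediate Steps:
A(m, l) = 6 + l/3 (A(m, l) = 7 - (l/(-3) + m/m) = 7 - (l*(-1/3) + 1) = 7 - (-l/3 + 1) = 7 - (1 - l/3) = 7 + (-1 + l/3) = 6 + l/3)
p(s) = 10 + s (p(s) = (6 + 4) + s = 10 + s)
(457 + (-6*6 + 5))*p((A(-3, -2) - 4)**2) = (457 + (-6*6 + 5))*(10 + ((6 + (1/3)*(-2)) - 4)**2) = (457 + (-36 + 5))*(10 + ((6 - 2/3) - 4)**2) = (457 - 31)*(10 + (16/3 - 4)**2) = 426*(10 + (4/3)**2) = 426*(10 + 16/9) = 426*(106/9) = 15052/3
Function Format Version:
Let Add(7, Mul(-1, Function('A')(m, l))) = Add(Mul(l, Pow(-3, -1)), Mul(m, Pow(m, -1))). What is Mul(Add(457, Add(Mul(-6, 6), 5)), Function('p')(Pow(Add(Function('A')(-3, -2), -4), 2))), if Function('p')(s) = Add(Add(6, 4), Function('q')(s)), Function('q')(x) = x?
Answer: Rational(15052, 3) ≈ 5017.3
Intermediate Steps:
Function('A')(m, l) = Add(6, Mul(Rational(1, 3), l)) (Function('A')(m, l) = Add(7, Mul(-1, Add(Mul(l, Pow(-3, -1)), Mul(m, Pow(m, -1))))) = Add(7, Mul(-1, Add(Mul(l, Rational(-1, 3)), 1))) = Add(7, Mul(-1, Add(Mul(Rational(-1, 3), l), 1))) = Add(7, Mul(-1, Add(1, Mul(Rational(-1, 3), l)))) = Add(7, Add(-1, Mul(Rational(1, 3), l))) = Add(6, Mul(Rational(1, 3), l)))
Function('p')(s) = Add(10, s) (Function('p')(s) = Add(Add(6, 4), s) = Add(10, s))
Mul(Add(457, Add(Mul(-6, 6), 5)), Function('p')(Pow(Add(Function('A')(-3, -2), -4), 2))) = Mul(Add(457, Add(Mul(-6, 6), 5)), Add(10, Pow(Add(Add(6, Mul(Rational(1, 3), -2)), -4), 2))) = Mul(Add(457, Add(-36, 5)), Add(10, Pow(Add(Add(6, Rational(-2, 3)), -4), 2))) = Mul(Add(457, -31), Add(10, Pow(Add(Rational(16, 3), -4), 2))) = Mul(426, Add(10, Pow(Rational(4, 3), 2))) = Mul(426, Add(10, Rational(16, 9))) = Mul(426, Rational(106, 9)) = Rational(15052, 3)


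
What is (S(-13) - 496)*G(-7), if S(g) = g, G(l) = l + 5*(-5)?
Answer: 16288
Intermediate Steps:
G(l) = -25 + l (G(l) = l - 25 = -25 + l)
(S(-13) - 496)*G(-7) = (-13 - 496)*(-25 - 7) = -509*(-32) = 16288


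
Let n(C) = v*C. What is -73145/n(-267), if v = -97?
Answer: -73145/25899 ≈ -2.8242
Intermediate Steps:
n(C) = -97*C
-73145/n(-267) = -73145/((-97*(-267))) = -73145/25899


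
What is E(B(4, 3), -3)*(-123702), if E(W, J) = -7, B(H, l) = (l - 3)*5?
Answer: 865914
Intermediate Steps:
B(H, l) = -15 + 5*l (B(H, l) = (-3 + l)*5 = -15 + 5*l)
E(B(4, 3), -3)*(-123702) = -7*(-123702) = 865914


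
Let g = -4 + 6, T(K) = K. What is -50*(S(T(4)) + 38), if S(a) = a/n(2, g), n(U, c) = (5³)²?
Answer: -1187508/625 ≈ -1900.0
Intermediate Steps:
g = 2
n(U, c) = 15625 (n(U, c) = 125² = 15625)
S(a) = a/15625
-50*(S(T(4)) + 38) = -50*((1/15625)*4 + 38) = -50*(4/15625 + 38) = -50*593754/15625 = -1187508/625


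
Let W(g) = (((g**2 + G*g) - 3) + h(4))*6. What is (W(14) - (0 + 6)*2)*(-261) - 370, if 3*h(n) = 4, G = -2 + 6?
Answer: -389260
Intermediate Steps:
G = 4
h(n) = 4/3 (h(n) = (1/3)*4 = 4/3)
W(g) = -10 + 6*g**2 + 24*g (W(g) = (((g**2 + 4*g) - 3) + 4/3)*6 = ((-3 + g**2 + 4*g) + 4/3)*6 = (-5/3 + g**2 + 4*g)*6 = -10 + 6*g**2 + 24*g)
(W(14) - (0 + 6)*2)*(-261) - 370 = ((-10 + 6*14**2 + 24*14) - (0 + 6)*2)*(-261) - 370 = ((-10 + 6*196 + 336) - 6*2)*(-261) - 370 = ((-10 + 1176 + 336) - 1*12)*(-261) - 370 = (1502 - 12)*(-261) - 370 = 1490*(-261) - 370 = -388890 - 370 = -389260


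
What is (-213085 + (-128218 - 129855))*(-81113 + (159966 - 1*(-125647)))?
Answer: -96351811000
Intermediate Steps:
(-213085 + (-128218 - 129855))*(-81113 + (159966 - 1*(-125647))) = (-213085 - 258073)*(-81113 + (159966 + 125647)) = -471158*(-81113 + 285613) = -471158*204500 = -96351811000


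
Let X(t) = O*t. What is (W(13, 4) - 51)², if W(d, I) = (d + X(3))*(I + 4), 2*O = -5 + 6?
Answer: 4225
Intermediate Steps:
O = ½ (O = (-5 + 6)/2 = (½)*1 = ½ ≈ 0.50000)
X(t) = t/2
W(d, I) = (4 + I)*(3/2 + d) (W(d, I) = (d + (½)*3)*(I + 4) = (d + 3/2)*(4 + I) = (3/2 + d)*(4 + I) = (4 + I)*(3/2 + d))
(W(13, 4) - 51)² = ((6 + 4*13 + (3/2)*4 + 4*13) - 51)² = ((6 + 52 + 6 + 52) - 51)² = (116 - 51)² = 65² = 4225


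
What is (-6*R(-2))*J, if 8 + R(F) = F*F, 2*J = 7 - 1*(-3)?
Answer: 120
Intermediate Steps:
J = 5 (J = (7 - 1*(-3))/2 = (7 + 3)/2 = (½)*10 = 5)
R(F) = -8 + F² (R(F) = -8 + F*F = -8 + F²)
(-6*R(-2))*J = -6*(-8 + (-2)²)*5 = -6*(-8 + 4)*5 = -6*(-4)*5 = 24*5 = 120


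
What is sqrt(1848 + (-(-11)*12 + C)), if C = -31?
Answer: sqrt(1949) ≈ 44.147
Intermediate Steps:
sqrt(1848 + (-(-11)*12 + C)) = sqrt(1848 + (-(-11)*12 - 31)) = sqrt(1848 + (-11*(-12) - 31)) = sqrt(1848 + (132 - 31)) = sqrt(1848 + 101) = sqrt(1949)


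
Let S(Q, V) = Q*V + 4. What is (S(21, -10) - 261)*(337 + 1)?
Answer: -157846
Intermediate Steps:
S(Q, V) = 4 + Q*V
(S(21, -10) - 261)*(337 + 1) = ((4 + 21*(-10)) - 261)*(337 + 1) = ((4 - 210) - 261)*338 = (-206 - 261)*338 = -467*338 = -157846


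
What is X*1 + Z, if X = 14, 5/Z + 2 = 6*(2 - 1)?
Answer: 61/4 ≈ 15.250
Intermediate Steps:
Z = 5/4 (Z = 5/(-2 + 6*(2 - 1)) = 5/(-2 + 6*1) = 5/(-2 + 6) = 5/4 ≈ 1.2500)
X*1 + Z = 14*1 + 5/4 = 14 + 5/4 = 61/4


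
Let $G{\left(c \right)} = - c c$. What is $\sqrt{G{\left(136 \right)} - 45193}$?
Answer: $i \sqrt{63689} \approx 252.37 i$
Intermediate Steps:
$G{\left(c \right)} = - c^{2}$
$\sqrt{G{\left(136 \right)} - 45193} = \sqrt{- 136^{2} - 45193} = \sqrt{\left(-1\right) 18496 - 45193} = \sqrt{-18496 - 45193} = \sqrt{-63689} = i \sqrt{63689}$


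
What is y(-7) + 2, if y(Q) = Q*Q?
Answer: 51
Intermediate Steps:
y(Q) = Q**2
y(-7) + 2 = (-7)**2 + 2 = 49 + 2 = 51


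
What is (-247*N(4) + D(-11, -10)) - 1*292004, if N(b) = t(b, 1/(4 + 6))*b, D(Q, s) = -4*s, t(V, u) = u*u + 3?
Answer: -7373447/25 ≈ -2.9494e+5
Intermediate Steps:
t(V, u) = 3 + u² (t(V, u) = u² + 3 = 3 + u²)
N(b) = 301*b/100 (N(b) = (3 + (1/(4 + 6))²)*b = (3 + (1/10)²)*b = (3 + (⅒)²)*b = (3 + 1/100)*b = 301*b/100)
(-247*N(4) + D(-11, -10)) - 1*292004 = (-74347*4/100 - 4*(-10)) - 1*292004 = (-247*301/25 + 40) - 292004 = (-74347/25 + 40) - 292004 = -73347/25 - 292004 = -7373447/25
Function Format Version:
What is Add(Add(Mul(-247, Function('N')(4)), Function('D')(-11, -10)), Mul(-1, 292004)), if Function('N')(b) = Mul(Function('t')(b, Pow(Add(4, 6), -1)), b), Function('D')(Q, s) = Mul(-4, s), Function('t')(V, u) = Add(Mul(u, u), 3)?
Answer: Rational(-7373447, 25) ≈ -2.9494e+5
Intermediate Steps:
Function('t')(V, u) = Add(3, Pow(u, 2)) (Function('t')(V, u) = Add(Pow(u, 2), 3) = Add(3, Pow(u, 2)))
Function('N')(b) = Mul(Rational(301, 100), b) (Function('N')(b) = Mul(Add(3, Pow(Pow(Add(4, 6), -1), 2)), b) = Mul(Add(3, Pow(Pow(10, -1), 2)), b) = Mul(Add(3, Pow(Rational(1, 10), 2)), b) = Mul(Add(3, Rational(1, 100)), b) = Mul(Rational(301, 100), b))
Add(Add(Mul(-247, Function('N')(4)), Function('D')(-11, -10)), Mul(-1, 292004)) = Add(Add(Mul(-247, Mul(Rational(301, 100), 4)), Mul(-4, -10)), Mul(-1, 292004)) = Add(Add(Mul(-247, Rational(301, 25)), 40), -292004) = Add(Add(Rational(-74347, 25), 40), -292004) = Add(Rational(-73347, 25), -292004) = Rational(-7373447, 25)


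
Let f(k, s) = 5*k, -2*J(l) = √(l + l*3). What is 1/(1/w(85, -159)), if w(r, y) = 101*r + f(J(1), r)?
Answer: 8580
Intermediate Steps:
J(l) = -√l (J(l) = -√(l + l*3)/2 = -√(l + 3*l)/2 = -2*√l/2 = -√l)
w(r, y) = -5 + 101*r (w(r, y) = 101*r + 5*(-√1) = 101*r + 5*(-1*1) = 101*r + 5*(-1) = 101*r - 5 = -5 + 101*r)
1/(1/w(85, -159)) = 1/(1/(-5 + 101*85)) = 1/(1/(-5 + 8585)) = 1/(1/8580) = 8580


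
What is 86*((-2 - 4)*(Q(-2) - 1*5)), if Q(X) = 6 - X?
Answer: -1548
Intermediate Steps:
86*((-2 - 4)*(Q(-2) - 1*5)) = 86*((-2 - 4)*((6 - 1*(-2)) - 1*5)) = 86*(-6*((6 + 2) - 5)) = 86*(-6*(8 - 5)) = 86*(-6*3) = 86*(-18) = -1548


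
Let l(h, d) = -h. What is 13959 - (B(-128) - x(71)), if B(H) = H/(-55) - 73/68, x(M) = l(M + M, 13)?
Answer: 51670891/3740 ≈ 13816.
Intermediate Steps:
x(M) = -2*M (x(M) = -(M + M) = -2*M)
B(H) = -73/68 - H/55 (B(H) = H*(-1/55) - 73*1/68 = -H/55 - 73/68 = -73/68 - H/55)
13959 - (B(-128) - x(71)) = 13959 - ((-73/68 - 1/55*(-128)) - (-2)*71) = 13959 - ((-73/68 + 128/55) - 1*(-142)) = 13959 - (4689/3740 + 142) = 13959 - 1*535769/3740 = 13959 - 535769/3740 = 51670891/3740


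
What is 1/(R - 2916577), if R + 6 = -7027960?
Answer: -1/9944543 ≈ -1.0056e-7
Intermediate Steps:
R = -7027966 (R = -6 - 7027960 = -7027966)
1/(R - 2916577) = 1/(-7027966 - 2916577) = 1/(-9944543) = -1/9944543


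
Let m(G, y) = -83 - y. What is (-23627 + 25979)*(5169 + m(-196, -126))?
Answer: 12258624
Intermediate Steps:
(-23627 + 25979)*(5169 + m(-196, -126)) = (-23627 + 25979)*(5169 + (-83 - 1*(-126))) = 2352*(5169 + (-83 + 126)) = 2352*(5169 + 43) = 2352*5212 = 12258624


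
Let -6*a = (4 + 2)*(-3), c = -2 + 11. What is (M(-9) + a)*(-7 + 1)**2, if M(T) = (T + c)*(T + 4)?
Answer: 108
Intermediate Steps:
c = 9
a = 3 (a = -(4 + 2)*(-3)/6 = -(-3) = -1/6*(-18) = 3)
M(T) = (4 + T)*(9 + T) (M(T) = (T + 9)*(T + 4) = (9 + T)*(4 + T) = (4 + T)*(9 + T))
(M(-9) + a)*(-7 + 1)**2 = ((36 + (-9)**2 + 13*(-9)) + 3)*(-7 + 1)**2 = ((36 + 81 - 117) + 3)*(-6)**2 = (0 + 3)*36 = 3*36 = 108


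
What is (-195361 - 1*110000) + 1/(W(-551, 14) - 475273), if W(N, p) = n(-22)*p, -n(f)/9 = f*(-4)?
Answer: -148515681322/486361 ≈ -3.0536e+5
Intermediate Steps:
n(f) = 36*f (n(f) = -9*f*(-4) = -(-36)*f = 36*f)
W(N, p) = -792*p (W(N, p) = (36*(-22))*p = -792*p)
(-195361 - 1*110000) + 1/(W(-551, 14) - 475273) = (-195361 - 1*110000) + 1/(-792*14 - 475273) = (-195361 - 110000) + 1/(-11088 - 475273) = -305361 + 1/(-486361) = -305361 - 1/486361 = -148515681322/486361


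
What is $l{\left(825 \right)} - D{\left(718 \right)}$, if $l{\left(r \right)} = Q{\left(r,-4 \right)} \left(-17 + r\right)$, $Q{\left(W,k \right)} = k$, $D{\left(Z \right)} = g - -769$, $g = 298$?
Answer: $-4299$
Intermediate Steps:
$D{\left(Z \right)} = 1067$ ($D{\left(Z \right)} = 298 - -769 = 298 + 769 = 1067$)
$l{\left(r \right)} = 68 - 4 r$ ($l{\left(r \right)} = - 4 \left(-17 + r\right) = 68 - 4 r$)
$l{\left(825 \right)} - D{\left(718 \right)} = \left(68 - 3300\right) - 1067 = -3232 - 1067 = -4299$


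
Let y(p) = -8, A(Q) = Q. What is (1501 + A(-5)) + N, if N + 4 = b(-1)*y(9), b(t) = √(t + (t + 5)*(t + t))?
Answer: 1492 - 24*I ≈ 1492.0 - 24.0*I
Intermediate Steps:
b(t) = √(t + 2*t*(5 + t)) (b(t) = √(t + (5 + t)*(2*t)) = √(t + 2*t*(5 + t)))
N = -4 - 24*I (N = -4 + √(-(11 + 2*(-1)))*(-8) = -4 + √(-(11 - 2))*(-8) = -4 + √(-1*9)*(-8) = -4 + √(-9)*(-8) = -4 + (3*I)*(-8) = -4 - 24*I ≈ -4.0 - 24.0*I)
(1501 + A(-5)) + N = (1501 - 5) + (-4 - 24*I) = 1496 + (-4 - 24*I) = 1492 - 24*I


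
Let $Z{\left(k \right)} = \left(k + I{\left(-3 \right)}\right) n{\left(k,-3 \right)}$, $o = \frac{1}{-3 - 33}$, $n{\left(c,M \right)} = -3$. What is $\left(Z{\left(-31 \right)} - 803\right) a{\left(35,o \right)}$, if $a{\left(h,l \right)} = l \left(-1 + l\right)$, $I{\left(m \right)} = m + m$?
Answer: $- \frac{6401}{324} \approx -19.756$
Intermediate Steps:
$I{\left(m \right)} = 2 m$
$o = - \frac{1}{36}$ ($o = \frac{1}{-36} = - \frac{1}{36} \approx -0.027778$)
$Z{\left(k \right)} = 18 - 3 k$ ($Z{\left(k \right)} = \left(k + 2 \left(-3\right)\right) \left(-3\right) = \left(k - 6\right) \left(-3\right) = \left(-6 + k\right) \left(-3\right) = 18 - 3 k$)
$\left(Z{\left(-31 \right)} - 803\right) a{\left(35,o \right)} = \left(\left(18 - -93\right) - 803\right) \left(- \frac{-1 - \frac{1}{36}}{36}\right) = \left(\left(18 + 93\right) - 803\right) \left(\left(- \frac{1}{36}\right) \left(- \frac{37}{36}\right)\right) = \left(111 - 803\right) \frac{37}{1296} = \left(-692\right) \frac{37}{1296} = - \frac{6401}{324}$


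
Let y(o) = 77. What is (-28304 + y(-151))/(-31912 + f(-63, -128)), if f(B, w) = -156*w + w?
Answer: 9409/4024 ≈ 2.3382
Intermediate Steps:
f(B, w) = -155*w
(-28304 + y(-151))/(-31912 + f(-63, -128)) = (-28304 + 77)/(-31912 - 155*(-128)) = -28227/(-31912 + 19840) = -28227/(-12072) = -28227*(-1/12072) = 9409/4024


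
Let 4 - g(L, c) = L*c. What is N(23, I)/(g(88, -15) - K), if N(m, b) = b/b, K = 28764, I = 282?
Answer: -1/27440 ≈ -3.6443e-5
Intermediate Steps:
g(L, c) = 4 - L*c
N(m, b) = 1
N(23, I)/(g(88, -15) - K) = 1/((4 - 1*88*(-15)) - 1*28764) = 1/((4 + 1320) - 28764) = 1/(1324 - 28764) = 1/(-27440) = 1*(-1/27440) = -1/27440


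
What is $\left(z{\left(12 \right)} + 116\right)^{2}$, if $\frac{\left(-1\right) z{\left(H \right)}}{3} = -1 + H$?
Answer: $6889$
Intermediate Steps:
$z{\left(H \right)} = 3 - 3 H$ ($z{\left(H \right)} = - 3 \left(-1 + H\right) = 3 - 3 H$)
$\left(z{\left(12 \right)} + 116\right)^{2} = \left(\left(3 - 36\right) + 116\right)^{2} = \left(-33 + 116\right)^{2} = 83^{2} = 6889$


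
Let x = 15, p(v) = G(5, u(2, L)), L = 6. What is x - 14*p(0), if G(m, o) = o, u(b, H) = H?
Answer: -69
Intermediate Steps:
p(v) = 6
x - 14*p(0) = 15 - 14*6 = 15 - 84 = -69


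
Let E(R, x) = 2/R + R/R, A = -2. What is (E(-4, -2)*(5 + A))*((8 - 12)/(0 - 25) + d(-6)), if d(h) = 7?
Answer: 537/50 ≈ 10.740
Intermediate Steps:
E(R, x) = 1 + 2/R (E(R, x) = 2/R + 1 = 1 + 2/R)
(E(-4, -2)*(5 + A))*((8 - 12)/(0 - 25) + d(-6)) = (((2 - 4)/(-4))*(5 - 2))*((8 - 12)/(0 - 25) + 7) = (-¼*(-2)*3)*(-4/(-25) + 7) = ((½)*3)*(-4*(-1/25) + 7) = 3*(4/25 + 7)/2 = (3/2)*(179/25) = 537/50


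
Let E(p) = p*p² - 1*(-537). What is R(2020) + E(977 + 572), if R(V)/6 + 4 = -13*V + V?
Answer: 3716527222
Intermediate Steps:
R(V) = -24 - 72*V (R(V) = -24 + 6*(-13*V + V) = -24 + 6*(-12*V) = -24 - 72*V)
E(p) = 537 + p³ (E(p) = p³ + 537 = 537 + p³)
R(2020) + E(977 + 572) = (-24 - 72*2020) + (537 + (977 + 572)³) = (-24 - 145440) + (537 + 1549³) = -145464 + (537 + 3716672149) = -145464 + 3716672686 = 3716527222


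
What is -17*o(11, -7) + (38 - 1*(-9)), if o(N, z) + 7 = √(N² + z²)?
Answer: 166 - 17*√170 ≈ -55.653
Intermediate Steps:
o(N, z) = -7 + √(N² + z²)
-17*o(11, -7) + (38 - 1*(-9)) = -17*(-7 + √(11² + (-7)²)) + (38 - 1*(-9)) = -17*(-7 + √(121 + 49)) + (38 + 9) = -17*(-7 + √170) + 47 = (119 - 17*√170) + 47 = 166 - 17*√170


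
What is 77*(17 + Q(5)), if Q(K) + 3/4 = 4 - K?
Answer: 4697/4 ≈ 1174.3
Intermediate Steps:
Q(K) = 13/4 - K (Q(K) = -3/4 + (4 - K) = 13/4 - K)
77*(17 + Q(5)) = 77*(17 + (13/4 - 1*5)) = 77*(17 + (13/4 - 5)) = 77*(17 - 7/4) = 77*(61/4) = 4697/4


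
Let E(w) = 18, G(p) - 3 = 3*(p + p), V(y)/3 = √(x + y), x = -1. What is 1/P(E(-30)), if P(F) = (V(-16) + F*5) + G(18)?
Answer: 67/13518 - I*√17/13518 ≈ 0.0049564 - 0.00030501*I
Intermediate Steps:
V(y) = 3*√(-1 + y)
G(p) = 3 + 6*p (G(p) = 3 + 3*(p + p) = 3 + 3*(2*p) = 3 + 6*p)
P(F) = 111 + 5*F + 3*I*√17 (P(F) = (3*√(-1 - 16) + F*5) + (3 + 6*18) = (3*√(-17) + 5*F) + (3 + 108) = (3*(I*√17) + 5*F) + 111 = (3*I*√17 + 5*F) + 111 = (5*F + 3*I*√17) + 111 = 111 + 5*F + 3*I*√17)
1/P(E(-30)) = 1/(111 + 5*18 + 3*I*√17) = 1/(111 + 90 + 3*I*√17) = 1/(201 + 3*I*√17)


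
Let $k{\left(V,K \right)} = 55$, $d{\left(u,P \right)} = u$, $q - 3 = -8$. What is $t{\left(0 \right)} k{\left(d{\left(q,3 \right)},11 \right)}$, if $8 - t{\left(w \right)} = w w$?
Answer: $440$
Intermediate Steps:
$q = -5$ ($q = 3 - 8 = -5$)
$t{\left(w \right)} = 8 - w^{2}$ ($t{\left(w \right)} = 8 - w w = 8 - w^{2}$)
$t{\left(0 \right)} k{\left(d{\left(q,3 \right)},11 \right)} = \left(8 - 0^{2}\right) 55 = \left(8 - 0\right) 55 = \left(8 + 0\right) 55 = 8 \cdot 55 = 440$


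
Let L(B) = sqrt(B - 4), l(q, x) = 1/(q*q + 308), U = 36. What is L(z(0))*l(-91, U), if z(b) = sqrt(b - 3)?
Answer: sqrt(-4 + I*sqrt(3))/8589 ≈ 4.9321e-5 + 0.00023802*I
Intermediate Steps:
z(b) = sqrt(-3 + b)
l(q, x) = 1/(308 + q**2) (l(q, x) = 1/(q**2 + 308) = 1/(308 + q**2))
L(B) = sqrt(-4 + B)
L(z(0))*l(-91, U) = sqrt(-4 + sqrt(-3 + 0))/(308 + (-91)**2) = sqrt(-4 + sqrt(-3))/(308 + 8281) = sqrt(-4 + I*sqrt(3))/8589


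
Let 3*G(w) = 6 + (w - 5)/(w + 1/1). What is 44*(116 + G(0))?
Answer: 15356/3 ≈ 5118.7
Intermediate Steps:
G(w) = 2 + (-5 + w)/(3*(1 + w)) (G(w) = (6 + (w - 5)/(w + 1/1))/3 = (6 + (-5 + w)/(w + 1))/3 = (6 + (-5 + w)/(1 + w))/3 = 2 + (-5 + w)/(3*(1 + w)))
44*(116 + G(0)) = 44*(116 + (1 + 7*0)/(3*(1 + 0))) = 44*(116 + (⅓)*(1 + 0)/1) = 44*(116 + (⅓)*1*1) = 44*(116 + ⅓) = 44*(349/3) = 15356/3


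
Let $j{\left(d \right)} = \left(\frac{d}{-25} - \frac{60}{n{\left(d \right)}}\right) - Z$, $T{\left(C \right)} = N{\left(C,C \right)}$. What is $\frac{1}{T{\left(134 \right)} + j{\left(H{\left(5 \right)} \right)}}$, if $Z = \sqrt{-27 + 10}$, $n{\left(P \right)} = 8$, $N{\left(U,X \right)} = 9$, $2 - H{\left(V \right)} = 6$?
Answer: $\frac{4150}{49389} + \frac{2500 i \sqrt{17}}{49389} \approx 0.084027 + 0.20871 i$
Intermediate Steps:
$H{\left(V \right)} = -4$ ($H{\left(V \right)} = 2 - 6 = -4$)
$Z = i \sqrt{17}$ ($Z = \sqrt{-17} = i \sqrt{17} \approx 4.1231 i$)
$T{\left(C \right)} = 9$
$j{\left(d \right)} = - \frac{15}{2} - \frac{d}{25} - i \sqrt{17}$ ($j{\left(d \right)} = \left(\frac{d}{-25} - \frac{60}{8}\right) - i \sqrt{17} = \left(d \left(- \frac{1}{25}\right) - \frac{15}{2}\right) - i \sqrt{17} = \left(- \frac{d}{25} - \frac{15}{2}\right) - i \sqrt{17} = \left(- \frac{15}{2} - \frac{d}{25}\right) - i \sqrt{17} = - \frac{15}{2} - \frac{d}{25} - i \sqrt{17}$)
$\frac{1}{T{\left(134 \right)} + j{\left(H{\left(5 \right)} \right)}} = \frac{1}{9 - \left(\frac{367}{50} + i \sqrt{17}\right)} = \frac{1}{\frac{83}{50} - i \sqrt{17}}$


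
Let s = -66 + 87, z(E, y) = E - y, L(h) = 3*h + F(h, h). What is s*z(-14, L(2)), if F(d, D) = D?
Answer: -462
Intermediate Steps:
L(h) = 4*h (L(h) = 3*h + h = 4*h)
s = 21
s*z(-14, L(2)) = 21*(-14 - 4*2) = 21*(-14 - 1*8) = 21*(-14 - 8) = 21*(-22) = -462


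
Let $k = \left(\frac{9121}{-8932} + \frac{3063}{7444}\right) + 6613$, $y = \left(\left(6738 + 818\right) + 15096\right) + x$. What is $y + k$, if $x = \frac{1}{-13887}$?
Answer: $\frac{482519608567081}{16488285066} \approx 29264.0$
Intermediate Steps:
$x = - \frac{1}{13887} \approx -7.201 \cdot 10^{-5}$
$y = \frac{314568323}{13887}$ ($y = \left(\left(6738 + 818\right) + 15096\right) - \frac{1}{13887} = \left(7556 + 15096\right) - \frac{1}{13887} = 22652 - \frac{1}{13887} = \frac{314568323}{13887} \approx 22652.0$)
$k = \frac{7851010041}{1187318}$ ($k = \left(9121 \left(- \frac{1}{8932}\right) + 3063 \cdot \frac{1}{7444}\right) + 6613 = \left(- \frac{1303}{1276} + \frac{3063}{7444}\right) + 6613 = - \frac{723893}{1187318} + 6613 = \frac{7851010041}{1187318} \approx 6612.4$)
$y + k = \frac{314568323}{13887} + \frac{7851010041}{1187318} = \frac{482519608567081}{16488285066}$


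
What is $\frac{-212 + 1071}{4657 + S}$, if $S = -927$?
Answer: $\frac{859}{3730} \approx 0.23029$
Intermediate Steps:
$\frac{-212 + 1071}{4657 + S} = \frac{-212 + 1071}{4657 - 927} = \frac{859}{3730}$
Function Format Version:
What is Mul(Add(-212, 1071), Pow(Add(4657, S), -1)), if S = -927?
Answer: Rational(859, 3730) ≈ 0.23029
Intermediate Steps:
Mul(Add(-212, 1071), Pow(Add(4657, S), -1)) = Mul(Add(-212, 1071), Pow(Add(4657, -927), -1)) = Mul(859, Pow(3730, -1)) = Mul(859, Rational(1, 3730)) = Rational(859, 3730)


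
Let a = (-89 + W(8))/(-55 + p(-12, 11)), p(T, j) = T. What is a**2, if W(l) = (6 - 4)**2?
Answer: 7225/4489 ≈ 1.6095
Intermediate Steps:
W(l) = 4 (W(l) = 2**2 = 4)
a = 85/67 (a = (-89 + 4)/(-55 - 12) = -85/(-67) = -85*(-1/67) = 85/67 ≈ 1.2687)
a**2 = (85/67)**2 = 7225/4489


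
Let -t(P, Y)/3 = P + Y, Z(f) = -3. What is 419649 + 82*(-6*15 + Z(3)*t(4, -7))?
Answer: 410055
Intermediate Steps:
t(P, Y) = -3*P - 3*Y (t(P, Y) = -3*(P + Y) = -3*P - 3*Y)
419649 + 82*(-6*15 + Z(3)*t(4, -7)) = 419649 + 82*(-6*15 - 3*(-3*4 - 3*(-7))) = 419649 + 82*(-90 - 3*(-12 + 21)) = 419649 + 82*(-90 - 3*9) = 419649 + 82*(-90 - 27) = 419649 + 82*(-117) = 419649 - 9594 = 410055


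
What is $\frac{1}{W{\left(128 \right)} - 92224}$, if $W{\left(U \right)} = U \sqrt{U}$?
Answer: $- \frac{1441}{132862016} - \frac{\sqrt{2}}{8303876} \approx -1.1016 \cdot 10^{-5}$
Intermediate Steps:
$W{\left(U \right)} = U^{\frac{3}{2}}$
$\frac{1}{W{\left(128 \right)} - 92224} = \frac{1}{128^{\frac{3}{2}} - 92224} = \frac{1}{1024 \sqrt{2} - 92224} = \frac{1}{-92224 + 1024 \sqrt{2}}$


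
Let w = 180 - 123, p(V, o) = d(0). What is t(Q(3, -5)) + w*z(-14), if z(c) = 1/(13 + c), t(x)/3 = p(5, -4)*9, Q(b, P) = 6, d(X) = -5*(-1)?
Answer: 78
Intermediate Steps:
d(X) = 5
p(V, o) = 5
w = 57
t(x) = 135 (t(x) = 3*(5*9) = 3*45 = 135)
t(Q(3, -5)) + w*z(-14) = 135 + 57/(13 - 14) = 135 + 57/(-1) = 135 + 57*(-1) = 135 - 57 = 78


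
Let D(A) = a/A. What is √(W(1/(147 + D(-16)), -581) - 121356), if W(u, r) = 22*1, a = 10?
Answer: I*√121334 ≈ 348.33*I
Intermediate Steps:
D(A) = 10/A
W(u, r) = 22
√(W(1/(147 + D(-16)), -581) - 121356) = √(22 - 121356) = √(-121334) = I*√121334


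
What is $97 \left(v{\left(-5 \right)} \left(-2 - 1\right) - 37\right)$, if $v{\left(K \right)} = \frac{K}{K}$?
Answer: $-3880$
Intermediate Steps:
$v{\left(K \right)} = 1$
$97 \left(v{\left(-5 \right)} \left(-2 - 1\right) - 37\right) = 97 \left(1 \left(-2 - 1\right) - 37\right) = 97 \left(1 \left(-3\right) - 37\right) = 97 \left(-3 - 37\right) = 97 \left(-40\right) = -3880$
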